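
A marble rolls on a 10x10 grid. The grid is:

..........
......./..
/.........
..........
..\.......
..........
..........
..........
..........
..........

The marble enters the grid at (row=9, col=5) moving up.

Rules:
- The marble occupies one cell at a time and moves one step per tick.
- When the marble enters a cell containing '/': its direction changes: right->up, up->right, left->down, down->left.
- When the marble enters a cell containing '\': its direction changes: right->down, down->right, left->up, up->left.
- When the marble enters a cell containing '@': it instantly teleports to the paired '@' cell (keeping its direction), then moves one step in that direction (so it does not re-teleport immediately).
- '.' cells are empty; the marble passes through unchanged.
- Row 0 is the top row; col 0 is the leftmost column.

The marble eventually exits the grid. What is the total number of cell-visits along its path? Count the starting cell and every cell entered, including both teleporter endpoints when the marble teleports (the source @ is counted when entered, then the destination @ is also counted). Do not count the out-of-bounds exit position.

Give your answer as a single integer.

Answer: 10

Derivation:
Step 1: enter (9,5), '.' pass, move up to (8,5)
Step 2: enter (8,5), '.' pass, move up to (7,5)
Step 3: enter (7,5), '.' pass, move up to (6,5)
Step 4: enter (6,5), '.' pass, move up to (5,5)
Step 5: enter (5,5), '.' pass, move up to (4,5)
Step 6: enter (4,5), '.' pass, move up to (3,5)
Step 7: enter (3,5), '.' pass, move up to (2,5)
Step 8: enter (2,5), '.' pass, move up to (1,5)
Step 9: enter (1,5), '.' pass, move up to (0,5)
Step 10: enter (0,5), '.' pass, move up to (-1,5)
Step 11: at (-1,5) — EXIT via top edge, pos 5
Path length (cell visits): 10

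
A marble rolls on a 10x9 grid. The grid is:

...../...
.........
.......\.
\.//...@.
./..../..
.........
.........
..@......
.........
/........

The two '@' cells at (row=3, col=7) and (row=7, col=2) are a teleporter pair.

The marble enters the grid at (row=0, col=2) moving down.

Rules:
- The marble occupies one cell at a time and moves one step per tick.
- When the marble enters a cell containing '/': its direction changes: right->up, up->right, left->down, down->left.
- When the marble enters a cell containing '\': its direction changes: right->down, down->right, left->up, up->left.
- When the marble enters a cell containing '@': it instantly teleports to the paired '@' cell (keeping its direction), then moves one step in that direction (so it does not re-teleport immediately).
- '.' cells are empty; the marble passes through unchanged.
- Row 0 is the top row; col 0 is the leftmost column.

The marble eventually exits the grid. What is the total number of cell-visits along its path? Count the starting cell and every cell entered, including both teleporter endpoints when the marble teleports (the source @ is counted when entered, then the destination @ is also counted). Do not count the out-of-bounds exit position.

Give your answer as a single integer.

Step 1: enter (0,2), '.' pass, move down to (1,2)
Step 2: enter (1,2), '.' pass, move down to (2,2)
Step 3: enter (2,2), '.' pass, move down to (3,2)
Step 4: enter (3,2), '/' deflects down->left, move left to (3,1)
Step 5: enter (3,1), '.' pass, move left to (3,0)
Step 6: enter (3,0), '\' deflects left->up, move up to (2,0)
Step 7: enter (2,0), '.' pass, move up to (1,0)
Step 8: enter (1,0), '.' pass, move up to (0,0)
Step 9: enter (0,0), '.' pass, move up to (-1,0)
Step 10: at (-1,0) — EXIT via top edge, pos 0
Path length (cell visits): 9

Answer: 9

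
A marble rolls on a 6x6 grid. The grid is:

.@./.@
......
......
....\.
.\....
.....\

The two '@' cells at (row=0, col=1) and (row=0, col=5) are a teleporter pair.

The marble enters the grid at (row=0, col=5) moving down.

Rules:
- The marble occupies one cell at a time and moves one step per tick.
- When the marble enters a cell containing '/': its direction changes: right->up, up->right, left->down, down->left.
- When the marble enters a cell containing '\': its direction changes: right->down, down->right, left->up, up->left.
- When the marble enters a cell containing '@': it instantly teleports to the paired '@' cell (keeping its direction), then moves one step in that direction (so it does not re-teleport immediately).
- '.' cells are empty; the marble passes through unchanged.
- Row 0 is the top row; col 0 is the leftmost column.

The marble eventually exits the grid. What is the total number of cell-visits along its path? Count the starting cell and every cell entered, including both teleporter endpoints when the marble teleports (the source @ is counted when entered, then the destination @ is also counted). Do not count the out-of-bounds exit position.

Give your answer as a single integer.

Step 1: enter (0,5), '@' teleport (0,5)->(0,1), also enter (0,1), move down to (1,1)
Step 2: enter (1,1), '.' pass, move down to (2,1)
Step 3: enter (2,1), '.' pass, move down to (3,1)
Step 4: enter (3,1), '.' pass, move down to (4,1)
Step 5: enter (4,1), '\' deflects down->right, move right to (4,2)
Step 6: enter (4,2), '.' pass, move right to (4,3)
Step 7: enter (4,3), '.' pass, move right to (4,4)
Step 8: enter (4,4), '.' pass, move right to (4,5)
Step 9: enter (4,5), '.' pass, move right to (4,6)
Step 10: at (4,6) — EXIT via right edge, pos 4
Path length (cell visits): 10

Answer: 10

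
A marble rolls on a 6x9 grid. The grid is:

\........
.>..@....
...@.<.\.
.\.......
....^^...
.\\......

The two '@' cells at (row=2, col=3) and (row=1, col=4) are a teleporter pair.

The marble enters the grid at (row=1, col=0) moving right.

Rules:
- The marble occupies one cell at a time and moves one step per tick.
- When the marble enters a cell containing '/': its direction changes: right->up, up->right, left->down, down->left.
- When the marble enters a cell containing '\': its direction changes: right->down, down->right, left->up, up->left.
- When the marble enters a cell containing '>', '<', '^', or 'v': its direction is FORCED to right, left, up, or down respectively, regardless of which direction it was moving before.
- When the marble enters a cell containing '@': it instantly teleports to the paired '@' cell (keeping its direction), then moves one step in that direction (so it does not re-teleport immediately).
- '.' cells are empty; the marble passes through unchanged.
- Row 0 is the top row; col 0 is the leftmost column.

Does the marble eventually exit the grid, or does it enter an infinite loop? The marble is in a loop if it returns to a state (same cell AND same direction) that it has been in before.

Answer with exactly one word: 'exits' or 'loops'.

Answer: loops

Derivation:
Step 1: enter (1,0), '.' pass, move right to (1,1)
Step 2: enter (1,1), '>' forces right->right, move right to (1,2)
Step 3: enter (1,2), '.' pass, move right to (1,3)
Step 4: enter (1,3), '.' pass, move right to (1,4)
Step 5: enter (1,4), '@' teleport (1,4)->(2,3), also enter (2,3), move right to (2,4)
Step 6: enter (2,4), '.' pass, move right to (2,5)
Step 7: enter (2,5), '<' forces right->left, move left to (2,4)
Step 8: enter (2,4), '.' pass, move left to (2,3)
Step 9: enter (2,3), '@' teleport (2,3)->(1,4), also enter (1,4), move left to (1,3)
Step 10: enter (1,3), '.' pass, move left to (1,2)
Step 11: enter (1,2), '.' pass, move left to (1,1)
Step 12: enter (1,1), '>' forces left->right, move right to (1,2)
Step 13: at (1,2) dir=right — LOOP DETECTED (seen before)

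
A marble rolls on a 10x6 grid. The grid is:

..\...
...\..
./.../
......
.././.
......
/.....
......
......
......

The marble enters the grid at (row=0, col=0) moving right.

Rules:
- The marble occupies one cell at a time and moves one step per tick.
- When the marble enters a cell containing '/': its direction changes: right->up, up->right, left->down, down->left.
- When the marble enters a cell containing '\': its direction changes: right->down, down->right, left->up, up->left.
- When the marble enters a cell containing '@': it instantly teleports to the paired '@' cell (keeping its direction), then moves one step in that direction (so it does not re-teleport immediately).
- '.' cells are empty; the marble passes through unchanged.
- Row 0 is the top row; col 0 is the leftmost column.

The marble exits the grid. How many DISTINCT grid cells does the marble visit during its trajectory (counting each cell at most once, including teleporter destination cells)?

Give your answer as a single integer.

Step 1: enter (0,0), '.' pass, move right to (0,1)
Step 2: enter (0,1), '.' pass, move right to (0,2)
Step 3: enter (0,2), '\' deflects right->down, move down to (1,2)
Step 4: enter (1,2), '.' pass, move down to (2,2)
Step 5: enter (2,2), '.' pass, move down to (3,2)
Step 6: enter (3,2), '.' pass, move down to (4,2)
Step 7: enter (4,2), '/' deflects down->left, move left to (4,1)
Step 8: enter (4,1), '.' pass, move left to (4,0)
Step 9: enter (4,0), '.' pass, move left to (4,-1)
Step 10: at (4,-1) — EXIT via left edge, pos 4
Distinct cells visited: 9 (path length 9)

Answer: 9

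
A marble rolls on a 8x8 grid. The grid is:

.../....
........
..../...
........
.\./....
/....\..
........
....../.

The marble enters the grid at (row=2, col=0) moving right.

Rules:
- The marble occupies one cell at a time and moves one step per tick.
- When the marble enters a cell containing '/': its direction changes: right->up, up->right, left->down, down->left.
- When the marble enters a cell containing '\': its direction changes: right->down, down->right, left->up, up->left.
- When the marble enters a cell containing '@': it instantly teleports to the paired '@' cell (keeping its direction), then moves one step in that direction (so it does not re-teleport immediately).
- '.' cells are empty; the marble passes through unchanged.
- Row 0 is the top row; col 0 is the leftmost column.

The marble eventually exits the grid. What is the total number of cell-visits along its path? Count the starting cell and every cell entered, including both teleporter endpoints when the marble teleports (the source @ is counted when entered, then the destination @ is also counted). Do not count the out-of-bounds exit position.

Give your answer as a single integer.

Answer: 7

Derivation:
Step 1: enter (2,0), '.' pass, move right to (2,1)
Step 2: enter (2,1), '.' pass, move right to (2,2)
Step 3: enter (2,2), '.' pass, move right to (2,3)
Step 4: enter (2,3), '.' pass, move right to (2,4)
Step 5: enter (2,4), '/' deflects right->up, move up to (1,4)
Step 6: enter (1,4), '.' pass, move up to (0,4)
Step 7: enter (0,4), '.' pass, move up to (-1,4)
Step 8: at (-1,4) — EXIT via top edge, pos 4
Path length (cell visits): 7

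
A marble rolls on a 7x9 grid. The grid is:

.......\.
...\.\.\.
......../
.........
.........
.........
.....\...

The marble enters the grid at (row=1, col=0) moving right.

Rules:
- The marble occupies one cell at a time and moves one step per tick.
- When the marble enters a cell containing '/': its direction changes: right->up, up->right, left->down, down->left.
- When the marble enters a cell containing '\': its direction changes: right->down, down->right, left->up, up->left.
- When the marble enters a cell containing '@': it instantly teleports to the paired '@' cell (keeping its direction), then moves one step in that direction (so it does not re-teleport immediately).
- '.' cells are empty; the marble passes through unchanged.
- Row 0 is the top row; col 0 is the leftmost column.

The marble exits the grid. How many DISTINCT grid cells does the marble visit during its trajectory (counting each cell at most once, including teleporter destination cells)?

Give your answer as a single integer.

Answer: 9

Derivation:
Step 1: enter (1,0), '.' pass, move right to (1,1)
Step 2: enter (1,1), '.' pass, move right to (1,2)
Step 3: enter (1,2), '.' pass, move right to (1,3)
Step 4: enter (1,3), '\' deflects right->down, move down to (2,3)
Step 5: enter (2,3), '.' pass, move down to (3,3)
Step 6: enter (3,3), '.' pass, move down to (4,3)
Step 7: enter (4,3), '.' pass, move down to (5,3)
Step 8: enter (5,3), '.' pass, move down to (6,3)
Step 9: enter (6,3), '.' pass, move down to (7,3)
Step 10: at (7,3) — EXIT via bottom edge, pos 3
Distinct cells visited: 9 (path length 9)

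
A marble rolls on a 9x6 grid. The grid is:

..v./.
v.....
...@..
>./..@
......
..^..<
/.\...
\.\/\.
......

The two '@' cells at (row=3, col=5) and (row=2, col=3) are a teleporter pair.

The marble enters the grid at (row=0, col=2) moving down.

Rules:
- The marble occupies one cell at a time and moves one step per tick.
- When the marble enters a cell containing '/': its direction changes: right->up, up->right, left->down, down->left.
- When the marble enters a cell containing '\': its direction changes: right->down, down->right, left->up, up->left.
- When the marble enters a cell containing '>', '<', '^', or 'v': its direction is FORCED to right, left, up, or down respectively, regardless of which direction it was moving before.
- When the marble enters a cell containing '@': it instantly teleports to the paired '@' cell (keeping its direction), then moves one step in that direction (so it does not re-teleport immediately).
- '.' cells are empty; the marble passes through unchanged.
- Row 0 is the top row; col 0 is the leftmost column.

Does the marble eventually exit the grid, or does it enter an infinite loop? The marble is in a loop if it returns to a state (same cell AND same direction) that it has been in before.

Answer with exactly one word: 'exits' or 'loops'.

Answer: loops

Derivation:
Step 1: enter (0,2), 'v' forces down->down, move down to (1,2)
Step 2: enter (1,2), '.' pass, move down to (2,2)
Step 3: enter (2,2), '.' pass, move down to (3,2)
Step 4: enter (3,2), '/' deflects down->left, move left to (3,1)
Step 5: enter (3,1), '.' pass, move left to (3,0)
Step 6: enter (3,0), '>' forces left->right, move right to (3,1)
Step 7: enter (3,1), '.' pass, move right to (3,2)
Step 8: enter (3,2), '/' deflects right->up, move up to (2,2)
Step 9: enter (2,2), '.' pass, move up to (1,2)
Step 10: enter (1,2), '.' pass, move up to (0,2)
Step 11: enter (0,2), 'v' forces up->down, move down to (1,2)
Step 12: at (1,2) dir=down — LOOP DETECTED (seen before)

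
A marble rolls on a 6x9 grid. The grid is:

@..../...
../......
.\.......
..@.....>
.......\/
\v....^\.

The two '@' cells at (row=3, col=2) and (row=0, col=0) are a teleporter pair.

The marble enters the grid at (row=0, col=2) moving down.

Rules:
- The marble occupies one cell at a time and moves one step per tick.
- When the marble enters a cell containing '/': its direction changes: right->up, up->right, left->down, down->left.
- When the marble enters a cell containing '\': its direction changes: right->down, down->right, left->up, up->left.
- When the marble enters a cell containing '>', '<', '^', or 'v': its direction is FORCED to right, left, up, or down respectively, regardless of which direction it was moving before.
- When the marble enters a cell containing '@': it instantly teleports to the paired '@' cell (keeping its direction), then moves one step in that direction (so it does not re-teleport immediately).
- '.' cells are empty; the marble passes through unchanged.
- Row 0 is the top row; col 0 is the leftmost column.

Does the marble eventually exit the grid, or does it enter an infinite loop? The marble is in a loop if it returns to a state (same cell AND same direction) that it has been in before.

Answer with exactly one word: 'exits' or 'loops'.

Answer: exits

Derivation:
Step 1: enter (0,2), '.' pass, move down to (1,2)
Step 2: enter (1,2), '/' deflects down->left, move left to (1,1)
Step 3: enter (1,1), '.' pass, move left to (1,0)
Step 4: enter (1,0), '.' pass, move left to (1,-1)
Step 5: at (1,-1) — EXIT via left edge, pos 1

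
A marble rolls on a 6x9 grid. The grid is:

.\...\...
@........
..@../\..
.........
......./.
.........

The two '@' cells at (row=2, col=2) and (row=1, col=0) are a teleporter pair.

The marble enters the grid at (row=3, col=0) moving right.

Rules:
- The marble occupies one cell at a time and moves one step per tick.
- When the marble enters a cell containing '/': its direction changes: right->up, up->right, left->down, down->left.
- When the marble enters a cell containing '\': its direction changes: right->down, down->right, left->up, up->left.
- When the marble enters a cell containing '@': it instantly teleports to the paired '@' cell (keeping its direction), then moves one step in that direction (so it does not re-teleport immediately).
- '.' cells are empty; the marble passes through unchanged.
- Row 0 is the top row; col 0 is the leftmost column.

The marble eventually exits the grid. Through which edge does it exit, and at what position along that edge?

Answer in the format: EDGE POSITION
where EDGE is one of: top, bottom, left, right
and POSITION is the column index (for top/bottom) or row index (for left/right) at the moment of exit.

Step 1: enter (3,0), '.' pass, move right to (3,1)
Step 2: enter (3,1), '.' pass, move right to (3,2)
Step 3: enter (3,2), '.' pass, move right to (3,3)
Step 4: enter (3,3), '.' pass, move right to (3,4)
Step 5: enter (3,4), '.' pass, move right to (3,5)
Step 6: enter (3,5), '.' pass, move right to (3,6)
Step 7: enter (3,6), '.' pass, move right to (3,7)
Step 8: enter (3,7), '.' pass, move right to (3,8)
Step 9: enter (3,8), '.' pass, move right to (3,9)
Step 10: at (3,9) — EXIT via right edge, pos 3

Answer: right 3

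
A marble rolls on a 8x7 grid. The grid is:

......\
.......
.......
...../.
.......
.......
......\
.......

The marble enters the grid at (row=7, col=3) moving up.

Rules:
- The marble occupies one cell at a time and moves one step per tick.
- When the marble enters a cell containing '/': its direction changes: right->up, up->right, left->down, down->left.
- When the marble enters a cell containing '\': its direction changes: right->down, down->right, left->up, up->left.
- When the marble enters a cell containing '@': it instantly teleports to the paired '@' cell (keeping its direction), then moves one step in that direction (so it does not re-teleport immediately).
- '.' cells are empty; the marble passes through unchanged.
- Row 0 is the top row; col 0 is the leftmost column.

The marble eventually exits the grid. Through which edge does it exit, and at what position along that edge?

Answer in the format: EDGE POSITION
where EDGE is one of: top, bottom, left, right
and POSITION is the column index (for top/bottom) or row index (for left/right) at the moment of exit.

Step 1: enter (7,3), '.' pass, move up to (6,3)
Step 2: enter (6,3), '.' pass, move up to (5,3)
Step 3: enter (5,3), '.' pass, move up to (4,3)
Step 4: enter (4,3), '.' pass, move up to (3,3)
Step 5: enter (3,3), '.' pass, move up to (2,3)
Step 6: enter (2,3), '.' pass, move up to (1,3)
Step 7: enter (1,3), '.' pass, move up to (0,3)
Step 8: enter (0,3), '.' pass, move up to (-1,3)
Step 9: at (-1,3) — EXIT via top edge, pos 3

Answer: top 3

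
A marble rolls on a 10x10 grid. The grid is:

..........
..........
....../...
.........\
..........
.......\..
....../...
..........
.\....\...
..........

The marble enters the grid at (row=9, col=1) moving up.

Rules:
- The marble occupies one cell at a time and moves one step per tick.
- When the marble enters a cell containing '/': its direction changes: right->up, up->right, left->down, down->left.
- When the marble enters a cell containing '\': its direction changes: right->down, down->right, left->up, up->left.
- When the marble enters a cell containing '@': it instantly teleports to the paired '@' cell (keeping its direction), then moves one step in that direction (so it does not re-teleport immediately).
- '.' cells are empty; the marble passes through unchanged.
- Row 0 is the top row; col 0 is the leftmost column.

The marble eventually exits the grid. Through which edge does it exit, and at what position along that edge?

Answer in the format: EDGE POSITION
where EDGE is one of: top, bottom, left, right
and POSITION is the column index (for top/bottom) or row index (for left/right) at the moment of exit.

Step 1: enter (9,1), '.' pass, move up to (8,1)
Step 2: enter (8,1), '\' deflects up->left, move left to (8,0)
Step 3: enter (8,0), '.' pass, move left to (8,-1)
Step 4: at (8,-1) — EXIT via left edge, pos 8

Answer: left 8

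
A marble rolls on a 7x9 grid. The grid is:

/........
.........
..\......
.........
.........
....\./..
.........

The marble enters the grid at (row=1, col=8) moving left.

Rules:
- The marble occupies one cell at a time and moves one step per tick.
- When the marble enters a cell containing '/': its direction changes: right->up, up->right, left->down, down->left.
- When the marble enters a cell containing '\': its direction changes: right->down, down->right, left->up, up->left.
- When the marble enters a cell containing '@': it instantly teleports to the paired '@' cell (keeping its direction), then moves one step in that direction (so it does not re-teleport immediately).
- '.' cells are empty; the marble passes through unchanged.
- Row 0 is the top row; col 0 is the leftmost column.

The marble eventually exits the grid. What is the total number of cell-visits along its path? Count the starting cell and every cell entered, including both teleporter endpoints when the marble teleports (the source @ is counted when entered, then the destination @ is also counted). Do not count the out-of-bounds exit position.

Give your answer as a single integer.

Answer: 9

Derivation:
Step 1: enter (1,8), '.' pass, move left to (1,7)
Step 2: enter (1,7), '.' pass, move left to (1,6)
Step 3: enter (1,6), '.' pass, move left to (1,5)
Step 4: enter (1,5), '.' pass, move left to (1,4)
Step 5: enter (1,4), '.' pass, move left to (1,3)
Step 6: enter (1,3), '.' pass, move left to (1,2)
Step 7: enter (1,2), '.' pass, move left to (1,1)
Step 8: enter (1,1), '.' pass, move left to (1,0)
Step 9: enter (1,0), '.' pass, move left to (1,-1)
Step 10: at (1,-1) — EXIT via left edge, pos 1
Path length (cell visits): 9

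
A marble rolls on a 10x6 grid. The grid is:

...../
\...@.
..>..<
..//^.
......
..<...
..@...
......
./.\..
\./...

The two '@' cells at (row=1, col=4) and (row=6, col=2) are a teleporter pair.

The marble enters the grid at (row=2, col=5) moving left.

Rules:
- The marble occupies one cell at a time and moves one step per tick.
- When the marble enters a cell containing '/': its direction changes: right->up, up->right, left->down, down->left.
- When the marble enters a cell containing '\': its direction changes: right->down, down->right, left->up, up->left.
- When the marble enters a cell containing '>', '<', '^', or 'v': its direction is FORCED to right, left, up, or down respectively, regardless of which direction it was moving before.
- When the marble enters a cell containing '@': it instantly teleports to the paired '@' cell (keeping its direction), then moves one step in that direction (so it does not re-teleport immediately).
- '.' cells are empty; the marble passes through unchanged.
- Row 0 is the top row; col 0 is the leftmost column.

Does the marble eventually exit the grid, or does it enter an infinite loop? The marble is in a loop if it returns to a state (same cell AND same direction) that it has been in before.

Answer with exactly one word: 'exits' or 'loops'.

Step 1: enter (2,5), '<' forces left->left, move left to (2,4)
Step 2: enter (2,4), '.' pass, move left to (2,3)
Step 3: enter (2,3), '.' pass, move left to (2,2)
Step 4: enter (2,2), '>' forces left->right, move right to (2,3)
Step 5: enter (2,3), '.' pass, move right to (2,4)
Step 6: enter (2,4), '.' pass, move right to (2,5)
Step 7: enter (2,5), '<' forces right->left, move left to (2,4)
Step 8: at (2,4) dir=left — LOOP DETECTED (seen before)

Answer: loops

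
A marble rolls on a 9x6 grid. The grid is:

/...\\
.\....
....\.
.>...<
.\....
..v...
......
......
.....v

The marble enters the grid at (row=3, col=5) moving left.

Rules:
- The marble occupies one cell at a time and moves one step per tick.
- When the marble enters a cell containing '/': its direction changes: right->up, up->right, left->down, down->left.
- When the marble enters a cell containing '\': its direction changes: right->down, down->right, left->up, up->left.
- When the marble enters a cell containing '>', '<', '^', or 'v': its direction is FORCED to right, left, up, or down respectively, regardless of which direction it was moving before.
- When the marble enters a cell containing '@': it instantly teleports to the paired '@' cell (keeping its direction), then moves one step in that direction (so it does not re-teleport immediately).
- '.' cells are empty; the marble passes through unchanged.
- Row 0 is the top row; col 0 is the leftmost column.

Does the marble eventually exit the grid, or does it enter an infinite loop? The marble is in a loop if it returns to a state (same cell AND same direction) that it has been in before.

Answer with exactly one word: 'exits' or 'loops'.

Step 1: enter (3,5), '<' forces left->left, move left to (3,4)
Step 2: enter (3,4), '.' pass, move left to (3,3)
Step 3: enter (3,3), '.' pass, move left to (3,2)
Step 4: enter (3,2), '.' pass, move left to (3,1)
Step 5: enter (3,1), '>' forces left->right, move right to (3,2)
Step 6: enter (3,2), '.' pass, move right to (3,3)
Step 7: enter (3,3), '.' pass, move right to (3,4)
Step 8: enter (3,4), '.' pass, move right to (3,5)
Step 9: enter (3,5), '<' forces right->left, move left to (3,4)
Step 10: at (3,4) dir=left — LOOP DETECTED (seen before)

Answer: loops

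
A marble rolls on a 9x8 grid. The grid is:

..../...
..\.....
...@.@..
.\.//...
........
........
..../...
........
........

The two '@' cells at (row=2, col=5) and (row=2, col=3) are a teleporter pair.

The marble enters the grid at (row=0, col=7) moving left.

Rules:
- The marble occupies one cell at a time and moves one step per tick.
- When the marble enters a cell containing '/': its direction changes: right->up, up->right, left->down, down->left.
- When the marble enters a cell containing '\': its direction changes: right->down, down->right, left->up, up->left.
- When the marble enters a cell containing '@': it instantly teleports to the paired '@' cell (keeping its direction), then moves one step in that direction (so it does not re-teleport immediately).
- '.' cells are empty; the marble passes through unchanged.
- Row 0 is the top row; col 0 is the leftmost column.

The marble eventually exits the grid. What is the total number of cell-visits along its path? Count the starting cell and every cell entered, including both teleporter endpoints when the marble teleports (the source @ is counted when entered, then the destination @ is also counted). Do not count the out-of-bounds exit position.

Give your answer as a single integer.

Answer: 13

Derivation:
Step 1: enter (0,7), '.' pass, move left to (0,6)
Step 2: enter (0,6), '.' pass, move left to (0,5)
Step 3: enter (0,5), '.' pass, move left to (0,4)
Step 4: enter (0,4), '/' deflects left->down, move down to (1,4)
Step 5: enter (1,4), '.' pass, move down to (2,4)
Step 6: enter (2,4), '.' pass, move down to (3,4)
Step 7: enter (3,4), '/' deflects down->left, move left to (3,3)
Step 8: enter (3,3), '/' deflects left->down, move down to (4,3)
Step 9: enter (4,3), '.' pass, move down to (5,3)
Step 10: enter (5,3), '.' pass, move down to (6,3)
Step 11: enter (6,3), '.' pass, move down to (7,3)
Step 12: enter (7,3), '.' pass, move down to (8,3)
Step 13: enter (8,3), '.' pass, move down to (9,3)
Step 14: at (9,3) — EXIT via bottom edge, pos 3
Path length (cell visits): 13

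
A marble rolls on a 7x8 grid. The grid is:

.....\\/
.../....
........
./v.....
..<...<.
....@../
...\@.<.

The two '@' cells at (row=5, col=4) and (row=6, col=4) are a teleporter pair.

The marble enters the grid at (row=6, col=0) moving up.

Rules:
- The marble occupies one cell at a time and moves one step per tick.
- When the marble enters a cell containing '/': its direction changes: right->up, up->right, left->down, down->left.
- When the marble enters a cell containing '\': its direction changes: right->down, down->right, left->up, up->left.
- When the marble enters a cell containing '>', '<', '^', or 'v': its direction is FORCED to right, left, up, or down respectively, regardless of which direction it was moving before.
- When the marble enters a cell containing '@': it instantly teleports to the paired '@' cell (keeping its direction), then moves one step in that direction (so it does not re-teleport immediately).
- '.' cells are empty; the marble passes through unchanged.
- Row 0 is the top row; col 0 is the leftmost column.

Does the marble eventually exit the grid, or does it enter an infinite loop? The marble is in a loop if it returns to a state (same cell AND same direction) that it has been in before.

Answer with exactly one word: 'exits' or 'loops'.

Step 1: enter (6,0), '.' pass, move up to (5,0)
Step 2: enter (5,0), '.' pass, move up to (4,0)
Step 3: enter (4,0), '.' pass, move up to (3,0)
Step 4: enter (3,0), '.' pass, move up to (2,0)
Step 5: enter (2,0), '.' pass, move up to (1,0)
Step 6: enter (1,0), '.' pass, move up to (0,0)
Step 7: enter (0,0), '.' pass, move up to (-1,0)
Step 8: at (-1,0) — EXIT via top edge, pos 0

Answer: exits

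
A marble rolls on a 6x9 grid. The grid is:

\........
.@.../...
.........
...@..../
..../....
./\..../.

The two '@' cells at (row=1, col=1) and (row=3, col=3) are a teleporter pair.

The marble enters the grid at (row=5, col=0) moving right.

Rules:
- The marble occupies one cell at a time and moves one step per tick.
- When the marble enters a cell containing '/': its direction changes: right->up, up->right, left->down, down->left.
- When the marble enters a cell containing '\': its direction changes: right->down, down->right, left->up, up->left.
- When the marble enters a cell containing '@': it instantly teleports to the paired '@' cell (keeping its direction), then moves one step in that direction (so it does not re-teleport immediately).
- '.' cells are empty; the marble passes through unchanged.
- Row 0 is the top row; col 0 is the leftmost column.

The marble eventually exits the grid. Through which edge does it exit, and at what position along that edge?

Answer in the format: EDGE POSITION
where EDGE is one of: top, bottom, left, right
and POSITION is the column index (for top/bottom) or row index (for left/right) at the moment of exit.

Step 1: enter (5,0), '.' pass, move right to (5,1)
Step 2: enter (5,1), '/' deflects right->up, move up to (4,1)
Step 3: enter (4,1), '.' pass, move up to (3,1)
Step 4: enter (3,1), '.' pass, move up to (2,1)
Step 5: enter (2,1), '.' pass, move up to (1,1)
Step 6: enter (1,1), '@' teleport (1,1)->(3,3), also enter (3,3), move up to (2,3)
Step 7: enter (2,3), '.' pass, move up to (1,3)
Step 8: enter (1,3), '.' pass, move up to (0,3)
Step 9: enter (0,3), '.' pass, move up to (-1,3)
Step 10: at (-1,3) — EXIT via top edge, pos 3

Answer: top 3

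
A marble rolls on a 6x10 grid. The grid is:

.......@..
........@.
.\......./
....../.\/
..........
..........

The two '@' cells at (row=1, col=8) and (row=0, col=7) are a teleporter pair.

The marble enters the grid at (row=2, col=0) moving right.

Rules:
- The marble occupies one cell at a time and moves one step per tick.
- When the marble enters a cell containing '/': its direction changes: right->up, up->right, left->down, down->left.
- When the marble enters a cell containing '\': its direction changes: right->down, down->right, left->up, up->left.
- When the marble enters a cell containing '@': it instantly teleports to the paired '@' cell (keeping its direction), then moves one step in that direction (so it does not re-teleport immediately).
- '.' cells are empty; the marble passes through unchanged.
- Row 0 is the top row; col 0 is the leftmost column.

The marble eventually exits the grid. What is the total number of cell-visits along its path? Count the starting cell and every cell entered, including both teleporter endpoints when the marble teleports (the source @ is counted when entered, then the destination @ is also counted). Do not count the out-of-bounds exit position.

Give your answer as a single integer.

Step 1: enter (2,0), '.' pass, move right to (2,1)
Step 2: enter (2,1), '\' deflects right->down, move down to (3,1)
Step 3: enter (3,1), '.' pass, move down to (4,1)
Step 4: enter (4,1), '.' pass, move down to (5,1)
Step 5: enter (5,1), '.' pass, move down to (6,1)
Step 6: at (6,1) — EXIT via bottom edge, pos 1
Path length (cell visits): 5

Answer: 5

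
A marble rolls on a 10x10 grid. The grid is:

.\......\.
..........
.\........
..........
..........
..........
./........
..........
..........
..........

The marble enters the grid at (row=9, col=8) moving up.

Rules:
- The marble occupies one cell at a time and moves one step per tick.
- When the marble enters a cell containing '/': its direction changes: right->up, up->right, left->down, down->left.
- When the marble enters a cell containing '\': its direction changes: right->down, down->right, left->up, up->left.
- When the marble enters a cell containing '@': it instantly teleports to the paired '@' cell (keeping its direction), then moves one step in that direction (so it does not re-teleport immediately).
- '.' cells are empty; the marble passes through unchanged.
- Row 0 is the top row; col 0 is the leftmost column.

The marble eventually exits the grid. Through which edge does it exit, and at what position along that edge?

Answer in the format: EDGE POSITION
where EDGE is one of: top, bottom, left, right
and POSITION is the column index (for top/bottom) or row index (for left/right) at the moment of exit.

Step 1: enter (9,8), '.' pass, move up to (8,8)
Step 2: enter (8,8), '.' pass, move up to (7,8)
Step 3: enter (7,8), '.' pass, move up to (6,8)
Step 4: enter (6,8), '.' pass, move up to (5,8)
Step 5: enter (5,8), '.' pass, move up to (4,8)
Step 6: enter (4,8), '.' pass, move up to (3,8)
Step 7: enter (3,8), '.' pass, move up to (2,8)
Step 8: enter (2,8), '.' pass, move up to (1,8)
Step 9: enter (1,8), '.' pass, move up to (0,8)
Step 10: enter (0,8), '\' deflects up->left, move left to (0,7)
Step 11: enter (0,7), '.' pass, move left to (0,6)
Step 12: enter (0,6), '.' pass, move left to (0,5)
Step 13: enter (0,5), '.' pass, move left to (0,4)
Step 14: enter (0,4), '.' pass, move left to (0,3)
Step 15: enter (0,3), '.' pass, move left to (0,2)
Step 16: enter (0,2), '.' pass, move left to (0,1)
Step 17: enter (0,1), '\' deflects left->up, move up to (-1,1)
Step 18: at (-1,1) — EXIT via top edge, pos 1

Answer: top 1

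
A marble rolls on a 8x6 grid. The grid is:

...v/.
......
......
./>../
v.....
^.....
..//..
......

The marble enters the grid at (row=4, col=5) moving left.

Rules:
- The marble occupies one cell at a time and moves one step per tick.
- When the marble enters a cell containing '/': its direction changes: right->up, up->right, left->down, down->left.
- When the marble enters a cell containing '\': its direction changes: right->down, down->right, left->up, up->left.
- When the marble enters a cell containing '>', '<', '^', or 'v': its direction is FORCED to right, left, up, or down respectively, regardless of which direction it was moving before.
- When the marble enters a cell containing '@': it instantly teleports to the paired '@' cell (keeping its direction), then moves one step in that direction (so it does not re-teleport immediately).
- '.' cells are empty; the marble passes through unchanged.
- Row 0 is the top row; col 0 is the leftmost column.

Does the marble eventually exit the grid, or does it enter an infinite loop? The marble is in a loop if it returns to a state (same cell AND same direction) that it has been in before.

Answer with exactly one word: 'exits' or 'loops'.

Answer: loops

Derivation:
Step 1: enter (4,5), '.' pass, move left to (4,4)
Step 2: enter (4,4), '.' pass, move left to (4,3)
Step 3: enter (4,3), '.' pass, move left to (4,2)
Step 4: enter (4,2), '.' pass, move left to (4,1)
Step 5: enter (4,1), '.' pass, move left to (4,0)
Step 6: enter (4,0), 'v' forces left->down, move down to (5,0)
Step 7: enter (5,0), '^' forces down->up, move up to (4,0)
Step 8: enter (4,0), 'v' forces up->down, move down to (5,0)
Step 9: at (5,0) dir=down — LOOP DETECTED (seen before)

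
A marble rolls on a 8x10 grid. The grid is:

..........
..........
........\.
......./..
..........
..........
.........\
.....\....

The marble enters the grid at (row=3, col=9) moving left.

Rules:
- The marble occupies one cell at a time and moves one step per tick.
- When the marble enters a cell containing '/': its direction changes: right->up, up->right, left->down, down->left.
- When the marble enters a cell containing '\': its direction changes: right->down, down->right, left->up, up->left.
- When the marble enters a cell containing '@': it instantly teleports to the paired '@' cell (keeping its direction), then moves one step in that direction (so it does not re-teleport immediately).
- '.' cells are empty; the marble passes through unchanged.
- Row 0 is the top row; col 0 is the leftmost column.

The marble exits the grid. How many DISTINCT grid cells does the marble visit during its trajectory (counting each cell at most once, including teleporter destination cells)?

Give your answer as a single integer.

Answer: 7

Derivation:
Step 1: enter (3,9), '.' pass, move left to (3,8)
Step 2: enter (3,8), '.' pass, move left to (3,7)
Step 3: enter (3,7), '/' deflects left->down, move down to (4,7)
Step 4: enter (4,7), '.' pass, move down to (5,7)
Step 5: enter (5,7), '.' pass, move down to (6,7)
Step 6: enter (6,7), '.' pass, move down to (7,7)
Step 7: enter (7,7), '.' pass, move down to (8,7)
Step 8: at (8,7) — EXIT via bottom edge, pos 7
Distinct cells visited: 7 (path length 7)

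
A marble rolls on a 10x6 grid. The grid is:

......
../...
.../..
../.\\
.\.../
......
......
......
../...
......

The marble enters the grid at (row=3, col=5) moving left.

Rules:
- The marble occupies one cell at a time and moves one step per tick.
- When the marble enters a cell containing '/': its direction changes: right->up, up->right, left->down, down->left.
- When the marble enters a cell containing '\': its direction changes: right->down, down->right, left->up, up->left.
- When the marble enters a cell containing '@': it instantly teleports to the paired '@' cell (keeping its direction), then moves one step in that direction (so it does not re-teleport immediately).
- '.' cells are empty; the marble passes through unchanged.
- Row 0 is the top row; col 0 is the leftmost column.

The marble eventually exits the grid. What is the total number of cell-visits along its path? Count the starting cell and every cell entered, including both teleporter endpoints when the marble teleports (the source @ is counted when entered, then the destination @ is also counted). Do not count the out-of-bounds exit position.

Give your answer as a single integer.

Step 1: enter (3,5), '\' deflects left->up, move up to (2,5)
Step 2: enter (2,5), '.' pass, move up to (1,5)
Step 3: enter (1,5), '.' pass, move up to (0,5)
Step 4: enter (0,5), '.' pass, move up to (-1,5)
Step 5: at (-1,5) — EXIT via top edge, pos 5
Path length (cell visits): 4

Answer: 4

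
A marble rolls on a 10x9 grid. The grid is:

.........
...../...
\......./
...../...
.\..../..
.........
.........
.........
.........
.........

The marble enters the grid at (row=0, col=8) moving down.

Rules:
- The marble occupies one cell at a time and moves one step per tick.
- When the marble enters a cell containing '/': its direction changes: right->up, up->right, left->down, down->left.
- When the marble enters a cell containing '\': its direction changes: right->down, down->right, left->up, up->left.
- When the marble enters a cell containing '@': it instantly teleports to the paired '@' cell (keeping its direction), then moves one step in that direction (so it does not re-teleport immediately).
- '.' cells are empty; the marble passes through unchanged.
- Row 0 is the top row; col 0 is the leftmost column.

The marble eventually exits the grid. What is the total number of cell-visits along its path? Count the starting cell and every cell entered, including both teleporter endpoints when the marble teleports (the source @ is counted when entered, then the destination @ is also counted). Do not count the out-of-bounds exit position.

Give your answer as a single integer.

Answer: 13

Derivation:
Step 1: enter (0,8), '.' pass, move down to (1,8)
Step 2: enter (1,8), '.' pass, move down to (2,8)
Step 3: enter (2,8), '/' deflects down->left, move left to (2,7)
Step 4: enter (2,7), '.' pass, move left to (2,6)
Step 5: enter (2,6), '.' pass, move left to (2,5)
Step 6: enter (2,5), '.' pass, move left to (2,4)
Step 7: enter (2,4), '.' pass, move left to (2,3)
Step 8: enter (2,3), '.' pass, move left to (2,2)
Step 9: enter (2,2), '.' pass, move left to (2,1)
Step 10: enter (2,1), '.' pass, move left to (2,0)
Step 11: enter (2,0), '\' deflects left->up, move up to (1,0)
Step 12: enter (1,0), '.' pass, move up to (0,0)
Step 13: enter (0,0), '.' pass, move up to (-1,0)
Step 14: at (-1,0) — EXIT via top edge, pos 0
Path length (cell visits): 13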